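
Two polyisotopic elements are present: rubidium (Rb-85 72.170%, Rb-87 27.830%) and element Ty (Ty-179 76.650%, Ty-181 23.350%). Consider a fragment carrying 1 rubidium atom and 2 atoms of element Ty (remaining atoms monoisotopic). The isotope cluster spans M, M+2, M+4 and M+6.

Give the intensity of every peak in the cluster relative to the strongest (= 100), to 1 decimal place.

100.0 : 99.5 : 32.8 : 3.6

Rubidium pattern (n=1): 0.7217 : 0.2783
Element Ty pattern (n=2): 0.58752225 : 0.3579555 : 0.05452225
Convolve the two distributions (both contribute in 2-u steps):
  M: 0.7217×0.58752225 = 0.424015
  M+2: 0.7217×0.3579555 + 0.2783×0.58752225 = 0.421844
  M+4: 0.7217×0.05452225 + 0.2783×0.3579555 = 0.138968
  M+6: 0.2783×0.05452225 = 0.015174
Scale to base peak (0.424015) = 100: 100.0 : 99.5 : 32.8 : 3.6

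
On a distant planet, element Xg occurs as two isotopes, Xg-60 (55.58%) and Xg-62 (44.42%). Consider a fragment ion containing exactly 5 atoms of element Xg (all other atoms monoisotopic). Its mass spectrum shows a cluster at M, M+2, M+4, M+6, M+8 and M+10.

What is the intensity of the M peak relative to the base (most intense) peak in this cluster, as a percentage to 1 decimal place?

Binomial terms of (0.5558 + 0.4442)^5: M 0.0530, M+2 0.2119, M+4 0.3388, M+6 0.2708, M+8 0.1082, M+10 0.0173 → M+4 is the base peak.
P(M+4) = C(5,2) × 0.5558^3 × 0.4442^2 = 10 × 0.1716942 × 0.19731364 = 0.338776 (base)
P(M) = C(5,0) × 0.5558^5 × 0.4442^0 = 1 × 0.05303868 × 1.0000 = 0.053039
Relative intensity = 0.053039 / 0.338776 × 100 = 15.7

15.7%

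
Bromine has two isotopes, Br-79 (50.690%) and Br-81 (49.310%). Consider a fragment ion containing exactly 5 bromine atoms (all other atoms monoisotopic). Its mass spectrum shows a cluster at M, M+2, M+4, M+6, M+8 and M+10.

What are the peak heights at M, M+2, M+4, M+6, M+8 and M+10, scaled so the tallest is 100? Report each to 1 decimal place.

The 5 Br atoms are independent, so intensities follow the terms of (0.50690 + 0.49310)^5.
P(M) = 0.50690^5 = 0.033467
P(M+2) = 5 × 0.50690^4 × 0.49310^1 = 0.162777
P(M+4) = 10 × 0.50690^3 × 0.49310^2 = 0.316692
P(M+6) = 10 × 0.50690^2 × 0.49310^3 = 0.308070
P(M+8) = 5 × 0.50690^1 × 0.49310^4 = 0.149842
P(M+10) = 0.49310^5 = 0.029152
The M+4 peak is largest (0.316692); scaling to 100 gives 10.6 : 51.4 : 100.0 : 97.3 : 47.3 : 9.2.

10.6 : 51.4 : 100.0 : 97.3 : 47.3 : 9.2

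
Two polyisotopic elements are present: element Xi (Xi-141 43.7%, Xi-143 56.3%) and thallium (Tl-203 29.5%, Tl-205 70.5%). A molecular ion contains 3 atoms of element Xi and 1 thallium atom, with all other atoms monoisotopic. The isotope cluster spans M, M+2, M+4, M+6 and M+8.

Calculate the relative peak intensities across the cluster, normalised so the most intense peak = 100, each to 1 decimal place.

7.0 : 44.0 : 100.0 : 98.7 : 35.9

Element Xi pattern (n=3): 0.08345345 : 0.32254664 : 0.41554636 : 0.17845355
Thallium pattern (n=1): 0.2950 : 0.7050
Convolve the two distributions (both contribute in 2-u steps):
  M: 0.08345345×0.2950 = 0.024619
  M+2: 0.08345345×0.7050 + 0.32254664×0.2950 = 0.153986
  M+4: 0.32254664×0.7050 + 0.41554636×0.2950 = 0.349982
  M+6: 0.41554636×0.7050 + 0.17845355×0.2950 = 0.345604
  M+8: 0.17845355×0.7050 = 0.125810
Scale to base peak (0.349982) = 100: 7.0 : 44.0 : 100.0 : 98.7 : 35.9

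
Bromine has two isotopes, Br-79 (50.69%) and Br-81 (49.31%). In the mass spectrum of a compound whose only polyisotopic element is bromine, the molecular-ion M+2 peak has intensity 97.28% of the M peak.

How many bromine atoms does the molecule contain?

For n independent Br atoms, I(M+2)/I(M) = n · (abundance Br-81) / (abundance Br-79) = n · 0.4931/0.5069.
n = 0.9728 × 0.5069/0.4931 = 1.00 ≈ 1

1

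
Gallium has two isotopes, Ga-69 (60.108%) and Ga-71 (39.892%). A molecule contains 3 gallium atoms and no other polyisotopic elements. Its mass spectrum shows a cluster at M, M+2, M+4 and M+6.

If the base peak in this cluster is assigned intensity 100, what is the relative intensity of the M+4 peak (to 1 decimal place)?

Binomial terms of (0.60108 + 0.39892)^3: M 0.2172, M+2 0.4324, M+4 0.2870, M+6 0.0635 → M+2 is the base peak.
P(M+2) = C(3,1) × 0.60108^2 × 0.39892^1 = 3 × 0.36129717 × 0.39892 = 0.432386 (base)
P(M+4) = C(3,2) × 0.60108^1 × 0.39892^2 = 3 × 0.60108 × 0.15913717 = 0.286963
Relative intensity = 0.286963 / 0.432386 × 100 = 66.4

66.4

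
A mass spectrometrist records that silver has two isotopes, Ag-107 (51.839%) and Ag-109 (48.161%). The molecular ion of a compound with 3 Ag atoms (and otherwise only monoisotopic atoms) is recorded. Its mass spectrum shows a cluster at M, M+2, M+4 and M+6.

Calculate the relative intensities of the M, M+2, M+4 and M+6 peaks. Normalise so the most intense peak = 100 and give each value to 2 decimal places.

Expanding (0.51839 + 0.48161)^3:
P(M) = 0.51839^3 = 0.139306
P(M+2) = 3 × 0.51839^2 × 0.48161^1 = 0.388267
P(M+4) = 3 × 0.51839^1 × 0.48161^2 = 0.360719
P(M+6) = 0.48161^3 = 0.111709
The M+2 peak is largest (0.388267); scaling to 100 gives 35.88 : 100.00 : 92.90 : 28.77.

35.88 : 100.00 : 92.90 : 28.77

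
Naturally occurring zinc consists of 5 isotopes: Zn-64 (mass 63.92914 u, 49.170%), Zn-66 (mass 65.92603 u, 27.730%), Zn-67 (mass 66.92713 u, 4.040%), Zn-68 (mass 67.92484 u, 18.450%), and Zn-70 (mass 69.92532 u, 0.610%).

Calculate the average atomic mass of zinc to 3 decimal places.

The abundance-weighted mean is 0.49170 × 63.92914 + 0.27730 × 65.92603 + 0.04040 × 66.92713 + 0.18450 × 67.92484 + 0.00610 × 69.92532
= 31.433958 + 18.281288 + 2.703856 + 12.532133 + 0.426544 = 65.377779 u

65.378 u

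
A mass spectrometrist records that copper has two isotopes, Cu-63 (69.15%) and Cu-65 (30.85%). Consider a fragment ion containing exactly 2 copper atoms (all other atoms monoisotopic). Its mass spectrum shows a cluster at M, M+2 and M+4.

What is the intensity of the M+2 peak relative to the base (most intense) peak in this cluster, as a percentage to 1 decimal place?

89.2%

(0.6915 + 0.3085)^2 gives M 0.4782, M+2 0.4267, M+4 0.0952; the largest is M.
P(M) = C(2,0) × 0.6915^2 × 0.3085^0 = 1 × 0.47817225 × 1.0000 = 0.478172 (base)
P(M+2) = C(2,1) × 0.6915^1 × 0.3085^1 = 2 × 0.6915 × 0.3085 = 0.426656
Relative intensity = 0.426656 / 0.478172 × 100 = 89.2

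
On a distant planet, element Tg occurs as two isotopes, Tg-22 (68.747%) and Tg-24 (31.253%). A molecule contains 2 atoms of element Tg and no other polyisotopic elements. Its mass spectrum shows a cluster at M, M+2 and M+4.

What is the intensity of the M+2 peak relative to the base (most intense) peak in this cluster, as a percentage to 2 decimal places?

(0.68747 + 0.31253)^2 gives M 0.4726, M+2 0.4297, M+4 0.0977; the largest is M.
P(M) = C(2,0) × 0.68747^2 × 0.31253^0 = 1 × 0.472615 × 1.0000 = 0.472615 (base)
P(M+2) = C(2,1) × 0.68747^1 × 0.31253^1 = 2 × 0.68747 × 0.31253 = 0.429710
Relative intensity = 0.429710 / 0.472615 × 100 = 90.92

90.92%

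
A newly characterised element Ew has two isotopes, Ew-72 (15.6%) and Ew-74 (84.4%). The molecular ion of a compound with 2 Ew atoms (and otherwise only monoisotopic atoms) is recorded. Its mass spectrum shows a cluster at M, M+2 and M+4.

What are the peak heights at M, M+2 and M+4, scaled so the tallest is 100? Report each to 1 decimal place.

The 2 Ew atoms are independent, so intensities follow the terms of (0.156 + 0.844)^2.
P(M) = 0.156^2 = 0.024336
P(M+2) = 2 × 0.156^1 × 0.844^1 = 0.263328
P(M+4) = 0.844^2 = 0.712336
The M+4 peak is largest (0.712336); scaling to 100 gives 3.4 : 37.0 : 100.0.

3.4 : 37.0 : 100.0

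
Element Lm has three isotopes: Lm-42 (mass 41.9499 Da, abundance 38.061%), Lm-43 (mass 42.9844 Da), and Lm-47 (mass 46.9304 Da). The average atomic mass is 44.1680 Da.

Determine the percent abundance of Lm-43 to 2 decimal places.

Let x and y be the fractions of Lm-43 and Lm-47. Then x + y = 1 − 0.38061 = 0.61939 and 42.9844x + 46.9304y = 44.1680 − 0.38061×41.9499 = 28.201448561.
Substituting: 42.9844x + 46.9304(0.61939 − x) = 28.201448561
(42.9844 − 46.9304)x = -0.866771895  ⇒  x = 0.21966, y = 0.39973
Lm-43: 21.97%, Lm-47: 39.97%.

21.97%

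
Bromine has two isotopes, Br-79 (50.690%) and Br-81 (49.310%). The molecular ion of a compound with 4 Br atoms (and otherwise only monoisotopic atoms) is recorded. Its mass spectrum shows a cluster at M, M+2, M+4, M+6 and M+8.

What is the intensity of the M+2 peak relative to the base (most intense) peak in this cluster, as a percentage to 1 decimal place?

Term probabilities: M 0.0660, M+2 0.2569, M+4 0.3749, M+6 0.2431, M+8 0.0591. Base peak = M+4.
P(M+4) = C(4,2) × 0.50690^2 × 0.49310^2 = 6 × 0.25694761 × 0.24314761 = 0.374857 (base)
P(M+2) = C(4,1) × 0.50690^3 × 0.49310^1 = 4 × 0.13024674 × 0.4931 = 0.256899
Relative intensity = 0.256899 / 0.374857 × 100 = 68.5

68.5%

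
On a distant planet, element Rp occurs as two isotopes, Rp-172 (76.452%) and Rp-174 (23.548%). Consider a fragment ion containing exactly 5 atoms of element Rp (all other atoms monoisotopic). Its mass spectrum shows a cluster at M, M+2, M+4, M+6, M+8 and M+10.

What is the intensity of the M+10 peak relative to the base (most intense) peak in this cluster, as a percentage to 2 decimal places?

0.18%

Binomial terms of (0.76452 + 0.23548)^5: M 0.2612, M+2 0.4022, M+4 0.2478, M+6 0.0763, M+8 0.0118, M+10 0.0007 → M+2 is the base peak.
P(M+2) = C(5,1) × 0.76452^4 × 0.23548^1 = 5 × 0.34162953 × 0.23548 = 0.402235 (base)
P(M+10) = C(5,5) × 0.76452^0 × 0.23548^5 = 1 × 1.0000 × 0.00072405 = 0.000724
Relative intensity = 0.000724 / 0.402235 × 100 = 0.18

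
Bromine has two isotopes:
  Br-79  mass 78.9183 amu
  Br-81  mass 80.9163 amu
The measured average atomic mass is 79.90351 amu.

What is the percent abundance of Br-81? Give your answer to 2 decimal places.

Let x be the fractional abundance of Br-79; then Br-81 has abundance 1 − x.
78.9183·x + 80.9163·(1 − x) = 79.90351
(78.9183 − 80.9163)·x = 79.90351 − 80.9163
x = -1.01279 / -1.9980 = 0.50690 → 50.69% Br-79, 49.31% Br-81.

49.31%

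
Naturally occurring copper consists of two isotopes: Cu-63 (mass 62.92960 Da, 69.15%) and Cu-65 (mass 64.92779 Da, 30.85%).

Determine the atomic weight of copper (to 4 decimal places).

Average mass = Σ (abundance × isotope mass) = 0.6915 × 62.92960 + 0.3085 × 64.92779
= 43.515818 + 20.030223 = 63.546041 Da

63.5460 Da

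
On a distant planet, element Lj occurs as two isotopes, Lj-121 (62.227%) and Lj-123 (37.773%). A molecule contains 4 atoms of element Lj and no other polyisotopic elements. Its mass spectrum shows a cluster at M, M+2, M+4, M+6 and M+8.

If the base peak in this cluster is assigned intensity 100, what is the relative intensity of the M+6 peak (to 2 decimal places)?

Binomial terms of (0.62227 + 0.37773)^4: M 0.1499, M+2 0.3641, M+4 0.3315, M+6 0.1341, M+8 0.0204 → M+2 is the base peak.
P(M+2) = C(4,1) × 0.62227^3 × 0.37773^1 = 4 × 0.24095536 × 0.37773 = 0.364064 (base)
P(M+6) = C(4,3) × 0.62227^1 × 0.37773^3 = 4 × 0.62227 × 0.0538945 = 0.134148
Relative intensity = 0.134148 / 0.364064 × 100 = 36.85

36.85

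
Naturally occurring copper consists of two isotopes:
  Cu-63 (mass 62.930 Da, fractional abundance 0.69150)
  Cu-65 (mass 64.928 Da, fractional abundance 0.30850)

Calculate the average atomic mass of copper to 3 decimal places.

63.546 Da

Ar = Σ fᵢ·mᵢ = 0.69150 × 62.930 + 0.30850 × 64.928
= 43.5161 + 20.0303 = 63.5464 Da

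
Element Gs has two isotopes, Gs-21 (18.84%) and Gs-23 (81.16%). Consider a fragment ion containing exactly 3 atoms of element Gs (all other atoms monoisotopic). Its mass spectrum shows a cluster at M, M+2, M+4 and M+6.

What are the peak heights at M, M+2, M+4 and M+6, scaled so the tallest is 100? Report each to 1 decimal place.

1.3 : 16.2 : 69.6 : 100.0

Each Gs atom is independently Gs-21 (p = 0.1884) or Gs-23 (q = 0.8116); the cluster is the binomial expansion (p + q)^3.
P(M) = 0.1884^3 = 0.006687
P(M+2) = 3 × 0.1884^2 × 0.8116^1 = 0.086422
P(M+4) = 3 × 0.1884^1 × 0.8116^2 = 0.372294
P(M+6) = 0.8116^3 = 0.534597
The M+6 peak is largest (0.534597); scaling to 100 gives 1.3 : 16.2 : 69.6 : 100.0.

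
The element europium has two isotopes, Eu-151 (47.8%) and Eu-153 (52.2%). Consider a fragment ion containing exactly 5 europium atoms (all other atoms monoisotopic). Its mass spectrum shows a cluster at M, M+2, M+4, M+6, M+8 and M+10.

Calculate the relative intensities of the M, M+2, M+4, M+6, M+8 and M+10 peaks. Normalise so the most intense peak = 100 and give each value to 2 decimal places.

7.68 : 41.93 : 91.57 : 100.00 : 54.60 : 11.93

Expanding (0.478 + 0.522)^5:
P(M) = 0.478^5 = 0.024954
P(M+2) = 5 × 0.478^4 × 0.522^1 = 0.136255
P(M+4) = 10 × 0.478^3 × 0.522^2 = 0.297594
P(M+6) = 10 × 0.478^2 × 0.522^3 = 0.324988
P(M+8) = 5 × 0.478^1 × 0.522^4 = 0.177452
P(M+10) = 0.522^5 = 0.038757
The M+6 peak is largest (0.324988); scaling to 100 gives 7.68 : 41.93 : 91.57 : 100.00 : 54.60 : 11.93.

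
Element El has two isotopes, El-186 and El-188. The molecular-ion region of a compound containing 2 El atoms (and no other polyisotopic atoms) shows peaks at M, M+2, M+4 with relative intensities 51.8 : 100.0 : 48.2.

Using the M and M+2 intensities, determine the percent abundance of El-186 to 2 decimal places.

If p is the fraction of El that is El-186, then I(M+2)/I(M) = [C(2,1)·p^1·(1−p)] / p^2 = 2·(1−p)/p = 100.0/51.8 = 1.9305
(1−p)/p = 1.9305/2 = 0.9653  ⇒  p = 1/(1 + 0.9653) = 0.5088
El-186: 50.88%, El-188: 49.12%.

50.88%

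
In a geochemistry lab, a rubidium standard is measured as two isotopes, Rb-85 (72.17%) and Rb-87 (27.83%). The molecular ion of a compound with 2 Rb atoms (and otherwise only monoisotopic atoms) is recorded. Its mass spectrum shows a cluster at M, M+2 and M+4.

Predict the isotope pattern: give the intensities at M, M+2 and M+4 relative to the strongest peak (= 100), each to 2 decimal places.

Expanding (0.7217 + 0.2783)^2:
P(M) = 0.7217^2 = 0.520851
P(M+2) = 2 × 0.7217^1 × 0.2783^1 = 0.401698
P(M+4) = 0.2783^2 = 0.077451
The M peak is largest (0.520851); scaling to 100 gives 100.00 : 77.12 : 14.87.

100.00 : 77.12 : 14.87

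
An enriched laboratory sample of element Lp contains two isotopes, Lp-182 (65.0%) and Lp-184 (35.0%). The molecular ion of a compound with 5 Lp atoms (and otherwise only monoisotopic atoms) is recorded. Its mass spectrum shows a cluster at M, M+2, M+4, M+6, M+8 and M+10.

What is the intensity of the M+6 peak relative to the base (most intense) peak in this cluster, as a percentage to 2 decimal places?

53.85%

Term probabilities: M 0.1160, M+2 0.3124, M+4 0.3364, M+6 0.1811, M+8 0.0488, M+10 0.0053. Base peak = M+4.
P(M+4) = C(5,2) × 0.650^3 × 0.350^2 = 10 × 0.274625 × 0.1225 = 0.336416 (base)
P(M+6) = C(5,3) × 0.650^2 × 0.350^3 = 10 × 0.4225 × 0.042875 = 0.181147
Relative intensity = 0.181147 / 0.336416 × 100 = 53.85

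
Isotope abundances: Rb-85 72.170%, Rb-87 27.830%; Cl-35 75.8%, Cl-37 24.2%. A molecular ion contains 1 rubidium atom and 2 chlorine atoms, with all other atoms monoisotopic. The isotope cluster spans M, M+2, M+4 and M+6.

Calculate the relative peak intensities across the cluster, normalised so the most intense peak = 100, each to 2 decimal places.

97.64 : 100.00 : 33.99 : 3.84

Rubidium pattern (n=1): 0.7217 : 0.2783
Chlorine pattern (n=2): 0.574564 : 0.366872 : 0.058564
Convolve the two distributions (both contribute in 2-u steps):
  M: 0.7217×0.574564 = 0.414663
  M+2: 0.7217×0.366872 + 0.2783×0.574564 = 0.424673
  M+4: 0.7217×0.058564 + 0.2783×0.366872 = 0.144366
  M+6: 0.2783×0.058564 = 0.016298
Scale to base peak (0.424673) = 100: 97.64 : 100.00 : 33.99 : 3.84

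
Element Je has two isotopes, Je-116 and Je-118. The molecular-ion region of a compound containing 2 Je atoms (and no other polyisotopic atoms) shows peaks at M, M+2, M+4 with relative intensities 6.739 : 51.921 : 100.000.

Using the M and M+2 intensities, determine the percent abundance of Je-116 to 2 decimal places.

20.61%

Let p = fractional abundance of Je-116. I(M+2)/I(M) = [C(2,1)·p^1·(1−p)] / p^2 = 2·(1−p)/p = 51.921/6.739 = 7.7046
(1−p)/p = 7.7046/2 = 3.8523  ⇒  p = 1/(1 + 3.8523) = 0.2061
Je-116: 20.61%, Je-118: 79.39%.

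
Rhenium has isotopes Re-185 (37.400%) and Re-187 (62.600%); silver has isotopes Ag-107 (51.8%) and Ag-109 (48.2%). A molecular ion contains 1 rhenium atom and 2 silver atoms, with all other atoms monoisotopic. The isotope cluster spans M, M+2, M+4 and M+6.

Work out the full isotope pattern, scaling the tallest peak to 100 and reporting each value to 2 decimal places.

25.12 : 88.80 : 100.00 : 36.41

Rhenium pattern (n=1): 0.3740 : 0.6260
Silver pattern (n=2): 0.268324 : 0.499352 : 0.232324
Convolve the two distributions (both contribute in 2-u steps):
  M: 0.3740×0.268324 = 0.100353
  M+2: 0.3740×0.499352 + 0.6260×0.268324 = 0.354728
  M+4: 0.3740×0.232324 + 0.6260×0.499352 = 0.399484
  M+6: 0.6260×0.232324 = 0.145435
Scale to base peak (0.399484) = 100: 25.12 : 88.80 : 100.00 : 36.41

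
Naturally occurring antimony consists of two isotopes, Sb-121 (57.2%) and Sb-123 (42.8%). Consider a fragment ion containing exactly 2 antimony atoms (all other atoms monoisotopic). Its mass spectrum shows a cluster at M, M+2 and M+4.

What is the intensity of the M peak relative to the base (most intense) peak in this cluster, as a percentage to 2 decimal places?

66.82%

Term probabilities: M 0.3272, M+2 0.4896, M+4 0.1832. Base peak = M+2.
P(M+2) = C(2,1) × 0.572^1 × 0.428^1 = 2 × 0.5720 × 0.4280 = 0.489632 (base)
P(M) = C(2,0) × 0.572^2 × 0.428^0 = 1 × 0.327184 × 1.0000 = 0.327184
Relative intensity = 0.327184 / 0.489632 × 100 = 66.82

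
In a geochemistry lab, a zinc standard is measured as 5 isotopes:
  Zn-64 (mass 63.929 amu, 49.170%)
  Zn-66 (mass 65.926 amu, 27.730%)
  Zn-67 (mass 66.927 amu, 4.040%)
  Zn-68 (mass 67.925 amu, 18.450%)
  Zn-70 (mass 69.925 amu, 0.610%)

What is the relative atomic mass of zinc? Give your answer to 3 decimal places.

The abundance-weighted mean is 0.49170 × 63.929 + 0.27730 × 65.926 + 0.04040 × 66.927 + 0.18450 × 67.925 + 0.00610 × 69.925
= 31.4339 + 18.2813 + 2.7039 + 12.5322 + 0.4265 = 65.3778 amu

65.378 amu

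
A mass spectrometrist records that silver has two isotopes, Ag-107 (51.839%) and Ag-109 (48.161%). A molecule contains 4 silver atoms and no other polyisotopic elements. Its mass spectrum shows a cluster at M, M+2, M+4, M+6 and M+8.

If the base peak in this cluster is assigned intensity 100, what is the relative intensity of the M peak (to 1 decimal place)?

Binomial terms of (0.51839 + 0.48161)^4: M 0.0722, M+2 0.2684, M+4 0.3740, M+6 0.2316, M+8 0.0538 → M+4 is the base peak.
P(M+4) = C(4,2) × 0.51839^2 × 0.48161^2 = 6 × 0.26872819 × 0.23194819 = 0.373986 (base)
P(M) = C(4,0) × 0.51839^4 × 0.48161^0 = 1 × 0.07221484 × 1.0000 = 0.072215
Relative intensity = 0.072215 / 0.373986 × 100 = 19.3

19.3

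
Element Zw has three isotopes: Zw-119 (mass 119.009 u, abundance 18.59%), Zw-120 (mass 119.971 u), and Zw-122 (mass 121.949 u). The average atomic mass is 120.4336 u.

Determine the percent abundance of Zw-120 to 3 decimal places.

The remaining 81.41% is split between Zw-120 (fraction x) and Zw-122 (fraction 0.8141 − x).
Substituting: 119.971x + 121.949(0.8141 − x) = 98.3098269
(119.971 − 121.949)x = -0.968854  ⇒  x = 0.48981, y = 0.32429
Zw-120: 48.981%, Zw-122: 32.429%.

48.981%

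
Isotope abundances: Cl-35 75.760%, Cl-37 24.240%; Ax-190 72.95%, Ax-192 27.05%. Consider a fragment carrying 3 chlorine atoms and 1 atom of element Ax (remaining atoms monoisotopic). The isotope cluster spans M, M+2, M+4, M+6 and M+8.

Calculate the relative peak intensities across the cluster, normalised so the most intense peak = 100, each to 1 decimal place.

Chlorine pattern (n=3): 0.4348304 : 0.41738208 : 0.13354464 : 0.01424288
Element Ax pattern (n=1): 0.7295 : 0.2705
Convolve the two distributions (both contribute in 2-u steps):
  M: 0.4348304×0.7295 = 0.317209
  M+2: 0.4348304×0.2705 + 0.41738208×0.7295 = 0.422102
  M+4: 0.41738208×0.2705 + 0.13354464×0.7295 = 0.210323
  M+6: 0.13354464×0.2705 + 0.01424288×0.7295 = 0.046514
  M+8: 0.01424288×0.2705 = 0.003853
Scale to base peak (0.422102) = 100: 75.1 : 100.0 : 49.8 : 11.0 : 0.9

75.1 : 100.0 : 49.8 : 11.0 : 0.9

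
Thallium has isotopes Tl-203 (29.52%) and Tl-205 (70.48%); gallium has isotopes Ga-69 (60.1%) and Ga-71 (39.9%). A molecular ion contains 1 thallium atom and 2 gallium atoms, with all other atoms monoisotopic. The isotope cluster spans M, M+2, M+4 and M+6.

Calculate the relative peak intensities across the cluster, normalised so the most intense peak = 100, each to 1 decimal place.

Thallium pattern (n=1): 0.2952 : 0.7048
Gallium pattern (n=2): 0.361201 : 0.479598 : 0.159201
Convolve the two distributions (both contribute in 2-u steps):
  M: 0.2952×0.361201 = 0.106627
  M+2: 0.2952×0.479598 + 0.7048×0.361201 = 0.396152
  M+4: 0.2952×0.159201 + 0.7048×0.479598 = 0.385017
  M+6: 0.7048×0.159201 = 0.112205
Scale to base peak (0.396152) = 100: 26.9 : 100.0 : 97.2 : 28.3

26.9 : 100.0 : 97.2 : 28.3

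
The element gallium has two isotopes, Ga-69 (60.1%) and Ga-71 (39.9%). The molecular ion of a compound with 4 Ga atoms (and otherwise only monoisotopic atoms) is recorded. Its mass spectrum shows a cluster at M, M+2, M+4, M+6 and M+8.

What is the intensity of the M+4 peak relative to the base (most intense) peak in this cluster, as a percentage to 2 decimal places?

99.58%

Term probabilities: M 0.1305, M+2 0.3465, M+4 0.3450, M+6 0.1527, M+8 0.0253. Base peak = M+2.
P(M+2) = C(4,1) × 0.601^3 × 0.399^1 = 4 × 0.2170818 × 0.3990 = 0.346463 (base)
P(M+4) = C(4,2) × 0.601^2 × 0.399^2 = 6 × 0.361201 × 0.159201 = 0.345021
Relative intensity = 0.345021 / 0.346463 × 100 = 99.58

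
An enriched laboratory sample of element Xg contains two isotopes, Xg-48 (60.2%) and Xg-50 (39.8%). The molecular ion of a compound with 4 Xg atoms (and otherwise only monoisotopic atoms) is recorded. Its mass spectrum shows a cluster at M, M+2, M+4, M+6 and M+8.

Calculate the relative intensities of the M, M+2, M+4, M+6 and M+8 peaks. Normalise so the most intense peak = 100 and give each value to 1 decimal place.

37.8 : 100.0 : 99.2 : 43.7 : 7.2

The 4 Xg atoms are independent, so intensities follow the terms of (0.602 + 0.398)^4.
P(M) = 0.602^4 = 0.131337
P(M+2) = 4 × 0.602^3 × 0.398^1 = 0.347322
P(M+4) = 6 × 0.602^2 × 0.398^2 = 0.344437
P(M+6) = 4 × 0.602^1 × 0.398^3 = 0.151812
P(M+8) = 0.398^4 = 0.025092
The M+2 peak is largest (0.347322); scaling to 100 gives 37.8 : 100.0 : 99.2 : 43.7 : 7.2.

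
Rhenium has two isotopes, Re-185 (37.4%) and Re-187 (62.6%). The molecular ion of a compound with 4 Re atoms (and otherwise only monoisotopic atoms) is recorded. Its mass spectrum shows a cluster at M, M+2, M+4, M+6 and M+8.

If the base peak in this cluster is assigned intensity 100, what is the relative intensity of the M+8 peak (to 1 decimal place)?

41.8

(0.374 + 0.626)^4 gives M 0.0196, M+2 0.1310, M+4 0.3289, M+6 0.3670, M+8 0.1536; the largest is M+6.
P(M+6) = C(4,3) × 0.374^1 × 0.626^3 = 4 × 0.3740 × 0.24531438 = 0.366990 (base)
P(M+8) = C(4,4) × 0.374^0 × 0.626^4 = 1 × 1.0000 × 0.1535668 = 0.153567
Relative intensity = 0.153567 / 0.366990 × 100 = 41.8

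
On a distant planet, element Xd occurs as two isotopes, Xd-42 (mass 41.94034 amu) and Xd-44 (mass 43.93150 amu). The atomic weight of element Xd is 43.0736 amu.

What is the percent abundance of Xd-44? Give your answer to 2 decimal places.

With x = fraction of Xd-42 (so Xd-44 is 1 − x):
41.94034·x + 43.93150·(1 − x) = 43.0736
(41.94034 − 43.93150)·x = 43.0736 − 43.93150
x = -0.85790 / -1.99116 = 0.43085 → 43.09% Xd-42, 56.91% Xd-44.

56.91%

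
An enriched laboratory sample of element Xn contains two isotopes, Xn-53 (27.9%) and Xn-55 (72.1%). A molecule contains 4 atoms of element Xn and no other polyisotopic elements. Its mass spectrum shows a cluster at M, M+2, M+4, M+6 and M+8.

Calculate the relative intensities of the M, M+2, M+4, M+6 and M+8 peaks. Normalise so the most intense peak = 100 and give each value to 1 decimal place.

Each Xn atom is independently Xn-53 (p = 0.279) or Xn-55 (q = 0.721); the cluster is the binomial expansion (p + q)^4.
P(M) = 0.279^4 = 0.006059
P(M+2) = 4 × 0.279^3 × 0.721^1 = 0.062634
P(M+4) = 6 × 0.279^2 × 0.721^2 = 0.242790
P(M+6) = 4 × 0.279^1 × 0.721^3 = 0.418283
P(M+8) = 0.721^4 = 0.270235
The M+6 peak is largest (0.418283); scaling to 100 gives 1.4 : 15.0 : 58.0 : 100.0 : 64.6.

1.4 : 15.0 : 58.0 : 100.0 : 64.6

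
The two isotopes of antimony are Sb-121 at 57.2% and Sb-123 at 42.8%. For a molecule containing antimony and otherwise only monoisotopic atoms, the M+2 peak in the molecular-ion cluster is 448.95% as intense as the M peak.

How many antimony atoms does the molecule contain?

6

The M+2/M ratio from n Sb atoms is n · q/p = n · 0.428/0.572.
n = 4.4895 × 0.572/0.428 = 6.00 ≈ 6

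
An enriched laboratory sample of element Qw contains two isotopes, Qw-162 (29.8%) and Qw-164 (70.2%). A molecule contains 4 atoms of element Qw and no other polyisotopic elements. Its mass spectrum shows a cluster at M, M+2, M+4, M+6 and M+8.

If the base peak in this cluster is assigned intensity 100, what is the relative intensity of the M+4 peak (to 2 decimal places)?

(0.298 + 0.702)^4 gives M 0.0079, M+2 0.0743, M+4 0.2626, M+6 0.4124, M+8 0.2429; the largest is M+6.
P(M+6) = C(4,3) × 0.298^1 × 0.702^3 = 4 × 0.2980 × 0.34594841 = 0.412371 (base)
P(M+4) = C(4,2) × 0.298^2 × 0.702^2 = 6 × 0.088804 × 0.492804 = 0.262578
Relative intensity = 0.262578 / 0.412371 × 100 = 63.68

63.68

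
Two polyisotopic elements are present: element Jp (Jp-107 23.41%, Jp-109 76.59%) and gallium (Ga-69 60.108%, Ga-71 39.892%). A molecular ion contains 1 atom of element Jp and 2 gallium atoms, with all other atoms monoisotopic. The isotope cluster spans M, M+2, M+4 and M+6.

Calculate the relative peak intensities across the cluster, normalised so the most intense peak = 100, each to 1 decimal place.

20.9 : 96.2 : 100.0 : 30.1

Element Jp pattern (n=1): 0.2341 : 0.7659
Gallium pattern (n=2): 0.36129717 : 0.47956567 : 0.15913717
Convolve the two distributions (both contribute in 2-u steps):
  M: 0.2341×0.36129717 = 0.084580
  M+2: 0.2341×0.47956567 + 0.7659×0.36129717 = 0.388984
  M+4: 0.2341×0.15913717 + 0.7659×0.47956567 = 0.404553
  M+6: 0.7659×0.15913717 = 0.121883
Scale to base peak (0.404553) = 100: 20.9 : 96.2 : 100.0 : 30.1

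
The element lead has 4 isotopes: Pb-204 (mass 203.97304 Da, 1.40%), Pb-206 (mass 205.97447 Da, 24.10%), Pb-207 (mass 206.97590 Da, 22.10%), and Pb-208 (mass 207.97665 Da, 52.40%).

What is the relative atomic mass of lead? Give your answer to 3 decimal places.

The abundance-weighted mean is 0.0140 × 203.97304 + 0.2410 × 205.97447 + 0.2210 × 206.97590 + 0.5240 × 207.97665
= 2.855623 + 49.639847 + 45.741674 + 108.979765 = 207.216909 Da

207.217 Da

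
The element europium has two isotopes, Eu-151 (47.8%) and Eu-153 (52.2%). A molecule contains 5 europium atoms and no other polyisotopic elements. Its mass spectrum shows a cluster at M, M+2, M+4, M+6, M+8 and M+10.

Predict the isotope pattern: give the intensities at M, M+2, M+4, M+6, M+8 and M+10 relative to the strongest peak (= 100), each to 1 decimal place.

Expanding (0.478 + 0.522)^5:
P(M) = 0.478^5 = 0.024954
P(M+2) = 5 × 0.478^4 × 0.522^1 = 0.136255
P(M+4) = 10 × 0.478^3 × 0.522^2 = 0.297594
P(M+6) = 10 × 0.478^2 × 0.522^3 = 0.324988
P(M+8) = 5 × 0.478^1 × 0.522^4 = 0.177452
P(M+10) = 0.522^5 = 0.038757
The M+6 peak is largest (0.324988); scaling to 100 gives 7.7 : 41.9 : 91.6 : 100.0 : 54.6 : 11.9.

7.7 : 41.9 : 91.6 : 100.0 : 54.6 : 11.9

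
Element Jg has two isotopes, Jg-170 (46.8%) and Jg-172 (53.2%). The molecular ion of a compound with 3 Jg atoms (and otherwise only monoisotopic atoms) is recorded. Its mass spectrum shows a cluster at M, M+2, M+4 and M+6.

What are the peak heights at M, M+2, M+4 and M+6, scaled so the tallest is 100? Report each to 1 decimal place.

25.8 : 88.0 : 100.0 : 37.9

Expanding (0.468 + 0.532)^3:
P(M) = 0.468^3 = 0.102503
P(M+2) = 3 × 0.468^2 × 0.532^1 = 0.349562
P(M+4) = 3 × 0.468^1 × 0.532^2 = 0.397366
P(M+6) = 0.532^3 = 0.150569
The M+4 peak is largest (0.397366); scaling to 100 gives 25.8 : 88.0 : 100.0 : 37.9.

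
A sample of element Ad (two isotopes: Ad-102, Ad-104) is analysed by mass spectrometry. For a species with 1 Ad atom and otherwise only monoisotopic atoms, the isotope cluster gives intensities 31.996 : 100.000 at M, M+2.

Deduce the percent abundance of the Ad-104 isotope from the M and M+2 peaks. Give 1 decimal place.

75.8%

If p is the fraction of Ad that is Ad-102, then I(M+2)/I(M) = [C(1,1)·p^0·(1−p)] / p^1 = 1·(1−p)/p = 100.000/31.996 = 3.1254
(1−p)/p = 3.1254/1 = 3.1254  ⇒  p = 1/(1 + 3.1254) = 0.2424
Ad-102: 24.2%, Ad-104: 75.8%.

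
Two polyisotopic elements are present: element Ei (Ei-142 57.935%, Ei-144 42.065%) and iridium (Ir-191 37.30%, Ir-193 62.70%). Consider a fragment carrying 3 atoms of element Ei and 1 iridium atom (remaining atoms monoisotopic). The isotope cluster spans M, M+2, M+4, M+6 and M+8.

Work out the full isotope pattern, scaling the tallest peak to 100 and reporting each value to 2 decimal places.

19.07 : 73.61 : 100.00 : 58.01 : 12.27

Element Ei pattern (n=3): 0.19445675 : 0.423569 : 0.30754173 : 0.07443251
Iridium pattern (n=1): 0.3730 : 0.6270
Convolve the two distributions (both contribute in 2-u steps):
  M: 0.19445675×0.3730 = 0.072532
  M+2: 0.19445675×0.6270 + 0.423569×0.3730 = 0.279916
  M+4: 0.423569×0.6270 + 0.30754173×0.3730 = 0.380291
  M+6: 0.30754173×0.6270 + 0.07443251×0.3730 = 0.220592
  M+8: 0.07443251×0.6270 = 0.046669
Scale to base peak (0.380291) = 100: 19.07 : 73.61 : 100.00 : 58.01 : 12.27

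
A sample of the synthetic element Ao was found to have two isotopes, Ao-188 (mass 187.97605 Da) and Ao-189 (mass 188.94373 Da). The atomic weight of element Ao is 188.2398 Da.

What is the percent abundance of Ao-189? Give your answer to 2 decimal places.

Writing the weighted mean with unknown fraction x of Ao-188:
187.97605·x + 188.94373·(1 − x) = 188.2398
(187.97605 − 188.94373)·x = 188.2398 − 188.94373
x = -0.70393 / -0.96768 = 0.72744 → 72.74% Ao-188, 27.26% Ao-189.

27.26%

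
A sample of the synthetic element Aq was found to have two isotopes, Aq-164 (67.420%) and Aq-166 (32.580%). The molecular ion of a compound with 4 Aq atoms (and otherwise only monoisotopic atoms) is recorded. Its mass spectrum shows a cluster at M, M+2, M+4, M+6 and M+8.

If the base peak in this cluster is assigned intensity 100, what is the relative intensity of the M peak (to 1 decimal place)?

Binomial terms of (0.67420 + 0.32580)^4: M 0.2066, M+2 0.3994, M+4 0.2895, M+6 0.0933, M+8 0.0113 → M+2 is the base peak.
P(M+2) = C(4,1) × 0.67420^3 × 0.32580^1 = 4 × 0.30645467 × 0.3258 = 0.399372 (base)
P(M) = C(4,0) × 0.67420^4 × 0.32580^0 = 1 × 0.20661174 × 1.0000 = 0.206612
Relative intensity = 0.206612 / 0.399372 × 100 = 51.7

51.7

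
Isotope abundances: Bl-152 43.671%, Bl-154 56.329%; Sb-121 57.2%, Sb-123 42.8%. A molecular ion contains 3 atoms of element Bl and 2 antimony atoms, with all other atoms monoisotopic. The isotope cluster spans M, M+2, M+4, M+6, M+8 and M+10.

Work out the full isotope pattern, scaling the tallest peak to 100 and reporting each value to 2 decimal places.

8.49 : 45.55 : 96.27 : 100.00 : 50.98 : 10.20

Element Bl pattern (n=3): 0.08328742 : 0.32228461 : 0.41569852 : 0.17872945
Antimony pattern (n=2): 0.327184 : 0.489632 : 0.183184
Convolve the two distributions (both contribute in 2-u steps):
  M: 0.08328742×0.327184 = 0.027250
  M+2: 0.08328742×0.489632 + 0.32228461×0.327184 = 0.146227
  M+4: 0.08328742×0.183184 + 0.32228461×0.489632 + 0.41569852×0.327184 = 0.309068
  M+6: 0.32228461×0.183184 + 0.41569852×0.489632 + 0.17872945×0.327184 = 0.321054
  M+8: 0.41569852×0.183184 + 0.17872945×0.489632 = 0.163661
  M+10: 0.17872945×0.183184 = 0.032740
Scale to base peak (0.321054) = 100: 8.49 : 45.55 : 96.27 : 100.00 : 50.98 : 10.20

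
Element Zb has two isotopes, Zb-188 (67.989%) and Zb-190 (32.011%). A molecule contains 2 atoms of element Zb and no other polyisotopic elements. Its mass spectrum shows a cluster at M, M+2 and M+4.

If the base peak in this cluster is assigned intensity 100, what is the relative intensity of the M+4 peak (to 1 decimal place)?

22.2

Binomial terms of (0.67989 + 0.32011)^2: M 0.4623, M+2 0.4353, M+4 0.1025 → M is the base peak.
P(M) = C(2,0) × 0.67989^2 × 0.32011^0 = 1 × 0.46225041 × 1.0000 = 0.462250 (base)
P(M+4) = C(2,2) × 0.67989^0 × 0.32011^2 = 1 × 1.0000 × 0.10247041 = 0.102470
Relative intensity = 0.102470 / 0.462250 × 100 = 22.2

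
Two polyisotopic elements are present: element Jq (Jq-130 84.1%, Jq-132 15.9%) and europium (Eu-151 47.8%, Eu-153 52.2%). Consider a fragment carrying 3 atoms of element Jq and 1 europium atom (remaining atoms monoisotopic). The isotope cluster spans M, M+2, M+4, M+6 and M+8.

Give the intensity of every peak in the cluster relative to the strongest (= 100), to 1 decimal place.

60.3 : 100.0 : 43.8 : 7.5 : 0.4

Element Jq pattern (n=3): 0.59482332 : 0.33737304 : 0.06378396 : 0.00401968
Europium pattern (n=1): 0.4780 : 0.5220
Convolve the two distributions (both contribute in 2-u steps):
  M: 0.59482332×0.4780 = 0.284326
  M+2: 0.59482332×0.5220 + 0.33737304×0.4780 = 0.471762
  M+4: 0.33737304×0.5220 + 0.06378396×0.4780 = 0.206597
  M+6: 0.06378396×0.5220 + 0.00401968×0.4780 = 0.035217
  M+8: 0.00401968×0.5220 = 0.002098
Scale to base peak (0.471762) = 100: 60.3 : 100.0 : 43.8 : 7.5 : 0.4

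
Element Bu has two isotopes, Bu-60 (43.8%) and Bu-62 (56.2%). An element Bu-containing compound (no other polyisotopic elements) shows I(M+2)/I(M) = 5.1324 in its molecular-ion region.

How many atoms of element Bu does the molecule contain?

For n independent Bu atoms, I(M+2)/I(M) = n · (abundance Bu-62) / (abundance Bu-60) = n · 0.562/0.438.
n = 5.1324 × 0.438/0.562 = 4.00 ≈ 4

4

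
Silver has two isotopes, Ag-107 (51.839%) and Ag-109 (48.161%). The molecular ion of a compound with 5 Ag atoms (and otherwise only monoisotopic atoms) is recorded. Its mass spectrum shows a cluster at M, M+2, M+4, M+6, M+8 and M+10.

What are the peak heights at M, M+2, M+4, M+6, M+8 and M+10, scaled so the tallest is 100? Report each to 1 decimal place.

11.6 : 53.8 : 100.0 : 92.9 : 43.2 : 8.0

The 5 Ag atoms are independent, so intensities follow the terms of (0.51839 + 0.48161)^5.
P(M) = 0.51839^5 = 0.037435
P(M+2) = 5 × 0.51839^4 × 0.48161^1 = 0.173897
P(M+4) = 10 × 0.51839^3 × 0.48161^2 = 0.323118
P(M+6) = 10 × 0.51839^2 × 0.48161^3 = 0.300192
P(M+8) = 5 × 0.51839^1 × 0.48161^4 = 0.139447
P(M+10) = 0.48161^5 = 0.025911
The M+4 peak is largest (0.323118); scaling to 100 gives 11.6 : 53.8 : 100.0 : 92.9 : 43.2 : 8.0.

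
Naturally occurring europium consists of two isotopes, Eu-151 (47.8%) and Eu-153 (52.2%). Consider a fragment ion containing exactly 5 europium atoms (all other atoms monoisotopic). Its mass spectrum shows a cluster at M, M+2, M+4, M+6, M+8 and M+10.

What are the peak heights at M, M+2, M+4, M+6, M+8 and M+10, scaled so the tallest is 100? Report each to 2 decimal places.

The 5 Eu atoms are independent, so intensities follow the terms of (0.478 + 0.522)^5.
P(M) = 0.478^5 = 0.024954
P(M+2) = 5 × 0.478^4 × 0.522^1 = 0.136255
P(M+4) = 10 × 0.478^3 × 0.522^2 = 0.297594
P(M+6) = 10 × 0.478^2 × 0.522^3 = 0.324988
P(M+8) = 5 × 0.478^1 × 0.522^4 = 0.177452
P(M+10) = 0.522^5 = 0.038757
The M+6 peak is largest (0.324988); scaling to 100 gives 7.68 : 41.93 : 91.57 : 100.00 : 54.60 : 11.93.

7.68 : 41.93 : 91.57 : 100.00 : 54.60 : 11.93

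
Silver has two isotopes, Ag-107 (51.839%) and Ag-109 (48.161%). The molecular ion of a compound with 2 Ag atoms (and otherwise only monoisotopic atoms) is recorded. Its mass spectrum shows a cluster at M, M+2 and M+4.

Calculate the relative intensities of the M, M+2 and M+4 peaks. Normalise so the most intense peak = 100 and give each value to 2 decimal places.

53.82 : 100.00 : 46.45

The 2 Ag atoms are independent, so intensities follow the terms of (0.51839 + 0.48161)^2.
P(M) = 0.51839^2 = 0.268728
P(M+2) = 2 × 0.51839^1 × 0.48161^1 = 0.499324
P(M+4) = 0.48161^2 = 0.231948
The M+2 peak is largest (0.499324); scaling to 100 gives 53.82 : 100.00 : 46.45.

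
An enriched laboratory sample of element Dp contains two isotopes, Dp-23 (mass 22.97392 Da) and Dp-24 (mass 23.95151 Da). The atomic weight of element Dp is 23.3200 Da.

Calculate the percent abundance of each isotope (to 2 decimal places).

Dp-23: 64.60%, Dp-24: 35.40%

Let x be the fractional abundance of Dp-23; then Dp-24 has abundance 1 − x.
22.97392·x + 23.95151·(1 − x) = 23.3200
(22.97392 − 23.95151)·x = 23.3200 − 23.95151
x = -0.63151 / -0.97759 = 0.64599 → 64.60% Dp-23, 35.40% Dp-24.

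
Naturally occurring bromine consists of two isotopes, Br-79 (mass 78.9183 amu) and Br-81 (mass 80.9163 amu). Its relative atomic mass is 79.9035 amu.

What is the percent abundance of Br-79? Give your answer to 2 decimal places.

50.69%

Writing the weighted mean with unknown fraction x of Br-79:
78.9183·x + 80.9163·(1 − x) = 79.9035
(78.9183 − 80.9163)·x = 79.9035 − 80.9163
x = -1.0128 / -1.9980 = 0.50691 → 50.69% Br-79, 49.31% Br-81.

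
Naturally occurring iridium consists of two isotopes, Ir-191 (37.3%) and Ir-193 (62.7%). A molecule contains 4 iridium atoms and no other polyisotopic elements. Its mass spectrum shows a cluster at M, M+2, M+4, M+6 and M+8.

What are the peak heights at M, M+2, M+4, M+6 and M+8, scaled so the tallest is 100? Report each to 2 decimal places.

The 4 Ir atoms are independent, so intensities follow the terms of (0.373 + 0.627)^4.
P(M) = 0.373^4 = 0.019357
P(M+2) = 4 × 0.373^3 × 0.627^1 = 0.130153
P(M+4) = 6 × 0.373^2 × 0.627^2 = 0.328174
P(M+6) = 4 × 0.373^1 × 0.627^3 = 0.367766
P(M+8) = 0.627^4 = 0.154550
The M+6 peak is largest (0.367766); scaling to 100 gives 5.26 : 35.39 : 89.23 : 100.00 : 42.02.

5.26 : 35.39 : 89.23 : 100.00 : 42.02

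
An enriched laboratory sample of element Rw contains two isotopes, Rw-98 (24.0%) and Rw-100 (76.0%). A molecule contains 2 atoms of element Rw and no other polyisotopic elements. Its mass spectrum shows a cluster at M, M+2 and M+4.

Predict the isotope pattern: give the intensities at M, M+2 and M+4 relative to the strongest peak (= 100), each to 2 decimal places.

9.97 : 63.16 : 100.00

The 2 Rw atoms are independent, so intensities follow the terms of (0.240 + 0.760)^2.
P(M) = 0.240^2 = 0.057600
P(M+2) = 2 × 0.240^1 × 0.760^1 = 0.364800
P(M+4) = 0.760^2 = 0.577600
The M+4 peak is largest (0.577600); scaling to 100 gives 9.97 : 63.16 : 100.00.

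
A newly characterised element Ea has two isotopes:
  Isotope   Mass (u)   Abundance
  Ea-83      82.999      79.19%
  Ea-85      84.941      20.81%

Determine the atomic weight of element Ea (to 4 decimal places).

Ar = Σ fᵢ·mᵢ = 0.7919 × 82.999 + 0.2081 × 84.941
= 65.72691 + 17.67622 = 83.40313 u

83.4031 u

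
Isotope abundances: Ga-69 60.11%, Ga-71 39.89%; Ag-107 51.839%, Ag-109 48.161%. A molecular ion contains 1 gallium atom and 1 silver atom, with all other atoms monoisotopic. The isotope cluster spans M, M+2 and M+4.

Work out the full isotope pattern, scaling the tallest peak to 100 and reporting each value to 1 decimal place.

62.8 : 100.0 : 38.7

Gallium pattern (n=1): 0.6011 : 0.3989
Silver pattern (n=1): 0.51839 : 0.48161
Convolve the two distributions (both contribute in 2-u steps):
  M: 0.6011×0.51839 = 0.311604
  M+2: 0.6011×0.48161 + 0.3989×0.51839 = 0.496282
  M+4: 0.3989×0.48161 = 0.192114
Scale to base peak (0.496282) = 100: 62.8 : 100.0 : 38.7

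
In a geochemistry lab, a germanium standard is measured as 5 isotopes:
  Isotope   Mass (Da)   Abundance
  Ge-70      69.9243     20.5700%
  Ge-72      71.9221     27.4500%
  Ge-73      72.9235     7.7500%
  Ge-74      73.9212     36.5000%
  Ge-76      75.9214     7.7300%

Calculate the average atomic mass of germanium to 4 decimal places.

Average mass = Σ (abundance × isotope mass) = 0.205700 × 69.9243 + 0.274500 × 71.9221 + 0.077500 × 72.9235 + 0.365000 × 73.9212 + 0.077300 × 75.9214
= 14.38343 + 19.74262 + 5.65157 + 26.98124 + 5.86872 = 72.62758 Da

72.6276 Da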